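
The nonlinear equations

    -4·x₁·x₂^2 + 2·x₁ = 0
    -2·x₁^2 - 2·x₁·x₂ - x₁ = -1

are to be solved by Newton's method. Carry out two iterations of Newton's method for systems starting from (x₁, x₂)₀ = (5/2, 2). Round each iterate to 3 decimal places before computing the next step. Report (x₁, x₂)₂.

(0.438, 1.355)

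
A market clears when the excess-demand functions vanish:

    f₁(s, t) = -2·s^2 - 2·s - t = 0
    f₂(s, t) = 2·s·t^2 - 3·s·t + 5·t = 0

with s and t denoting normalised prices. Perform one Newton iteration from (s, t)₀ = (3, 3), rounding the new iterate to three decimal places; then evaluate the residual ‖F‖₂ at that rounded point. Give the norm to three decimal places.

At (3, 3): F = (-27.000, 42.000).
Jacobian J = [[-4·s - 2, -1], [2·t^2 - 3·t, 4·s·t - 3·s + 5]].
At the point, J = [[-14.000, -1.000], [9.000, 32.000]] (det J = -439.000).
Solving J·Δ = −F gives Δ = (-1.872, -0.786).
Then the next iterate is (s, t)₁ = (1.128, 2.214).
Re-evaluating at (1.128, 2.214): F = (-7.01477, 14.63628), so ‖F‖₂ = 16.230.

16.230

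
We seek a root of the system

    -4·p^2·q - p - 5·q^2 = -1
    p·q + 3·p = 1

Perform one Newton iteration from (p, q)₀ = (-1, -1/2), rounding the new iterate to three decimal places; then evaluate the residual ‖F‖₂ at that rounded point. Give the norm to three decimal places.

78.413

At (-1, -1/2): F = (2.750, -3.500).
Jacobian J = [[-8·p·q - 1, -4·p^2 - 10·q], [q + 3, p]].
At the point, J = [[-5.000, 1.000], [2.500, -1.000]] (det J = 2.500).
Solving J·Δ = −F gives Δ = (-0.300, -4.250).
Then the next iterate is (p, q)₁ = (-1.300, -4.750).
Re-evaluating at (-1.300, -4.750): F = (-78.40250, 1.275), so ‖F‖₂ = 78.413.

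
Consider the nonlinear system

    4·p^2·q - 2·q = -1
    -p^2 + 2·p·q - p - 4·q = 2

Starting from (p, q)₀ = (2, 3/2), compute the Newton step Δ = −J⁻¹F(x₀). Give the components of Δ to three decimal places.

(-4.000, 5.286)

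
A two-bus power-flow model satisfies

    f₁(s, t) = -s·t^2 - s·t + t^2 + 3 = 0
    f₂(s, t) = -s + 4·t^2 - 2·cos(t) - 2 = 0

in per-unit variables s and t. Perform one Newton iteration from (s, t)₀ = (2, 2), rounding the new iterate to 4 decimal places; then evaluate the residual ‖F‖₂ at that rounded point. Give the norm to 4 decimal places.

2.1881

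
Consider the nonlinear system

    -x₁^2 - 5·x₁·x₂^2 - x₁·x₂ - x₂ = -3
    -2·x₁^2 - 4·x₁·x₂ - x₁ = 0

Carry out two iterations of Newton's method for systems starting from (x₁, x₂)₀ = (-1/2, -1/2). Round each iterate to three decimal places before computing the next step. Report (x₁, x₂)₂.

(0.202, 0.192)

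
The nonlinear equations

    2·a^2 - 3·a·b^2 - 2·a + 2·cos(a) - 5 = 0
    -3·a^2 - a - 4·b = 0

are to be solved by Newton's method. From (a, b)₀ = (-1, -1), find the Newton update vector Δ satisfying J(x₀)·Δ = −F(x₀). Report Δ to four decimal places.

(0.0054, 0.5068)

At (-1, -1): F = (3.080605, 2.0000).
Jacobian J = [[4·a - 3·b^2 - 2·sin(a) - 2, -6·a·b], [-6·a - 1, -4]].
At the point, J = [[-7.317058, -6.0000], [5.0000, -4.0000]] (det J = 59.268232).
Solving J·Δ = −F gives Δ = (0.0054, 0.5068).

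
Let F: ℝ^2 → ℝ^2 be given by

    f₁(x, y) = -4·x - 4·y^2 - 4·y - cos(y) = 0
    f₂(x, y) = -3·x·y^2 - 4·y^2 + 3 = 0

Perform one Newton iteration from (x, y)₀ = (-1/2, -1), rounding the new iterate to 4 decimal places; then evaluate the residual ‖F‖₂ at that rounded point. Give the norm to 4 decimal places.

At (-1/2, -1): F = (1.459698, 0.5000).
Jacobian J = [[-4, -8·y + sin(y) - 4], [-3·y^2, -6·x·y - 8·y]].
At the point, J = [[-4.0000, 3.158529], [-3.0000, 5.0000]] (det J = -10.524413).
Solving J·Δ = −F gives Δ = (0.5434, 0.2261).
Then the next iterate is (x, y)₁ = (0.0434, -0.7739).
Re-evaluating at (0.0434, -0.7739): F = (-0.188875, 0.526336), so ‖F‖₂ = 0.5592.

0.5592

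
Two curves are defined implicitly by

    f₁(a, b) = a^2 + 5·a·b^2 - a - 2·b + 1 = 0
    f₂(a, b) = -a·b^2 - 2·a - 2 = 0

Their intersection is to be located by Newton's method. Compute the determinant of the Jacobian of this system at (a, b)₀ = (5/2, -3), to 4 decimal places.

J = [[2·a + 5·b^2 - 1, 10·a·b - 2], [-b^2 - 2, -2·a·b]].
At the point, J = [[49.0000, -77.0000], [-11.0000, 15.0000]].
det J = -112.0000.

-112.0000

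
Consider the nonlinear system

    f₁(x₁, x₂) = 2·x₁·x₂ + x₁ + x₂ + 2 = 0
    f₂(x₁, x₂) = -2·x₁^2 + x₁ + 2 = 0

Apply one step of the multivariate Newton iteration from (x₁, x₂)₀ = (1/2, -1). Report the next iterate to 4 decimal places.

At (1/2, -1): F = (0.5000, 2.0000).
Jacobian J = [[2·x₂ + 1, 2·x₁ + 1], [-4·x₁ + 1, 0]].
At the point, J = [[-1.0000, 2.0000], [-1.0000, 0.0000]] (det J = 2.0000).
Solving J·Δ = −F gives Δ = (2.0000, 0.7500).
Then the next iterate is (x₁, x₂)₁ = (2.5000, -0.2500).

(2.5000, -0.2500)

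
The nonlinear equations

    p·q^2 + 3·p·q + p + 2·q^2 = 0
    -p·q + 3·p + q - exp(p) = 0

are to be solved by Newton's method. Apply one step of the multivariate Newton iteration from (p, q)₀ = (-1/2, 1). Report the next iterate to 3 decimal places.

(-0.530, 1.432)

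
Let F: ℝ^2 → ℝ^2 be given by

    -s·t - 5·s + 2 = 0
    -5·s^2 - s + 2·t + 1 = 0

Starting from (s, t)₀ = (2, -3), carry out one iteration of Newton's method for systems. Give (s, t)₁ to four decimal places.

(0.7391, -2.7391)

At (2, -3): F = (-2.0000, -27.0000).
Jacobian J = [[-t - 5, -s], [-10·s - 1, 2]].
At the point, J = [[-2.0000, -2.0000], [-21.0000, 2.0000]] (det J = -46.0000).
Solving J·Δ = −F gives Δ = (-1.2609, 0.2609).
Then the next iterate is (s, t)₁ = (0.7391, -2.7391).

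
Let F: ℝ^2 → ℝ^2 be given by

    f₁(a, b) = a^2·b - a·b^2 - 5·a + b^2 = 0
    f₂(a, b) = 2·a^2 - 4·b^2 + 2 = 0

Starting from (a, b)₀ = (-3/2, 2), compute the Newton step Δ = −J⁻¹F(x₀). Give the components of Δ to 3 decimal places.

(0.752, -0.876)

At (-3/2, 2): F = (22.000, -9.500).
Jacobian J = [[2·a·b - b^2 - 5, a^2 - 2·a·b + 2·b], [4·a, -8·b]].
At the point, J = [[-15.000, 12.250], [-6.000, -16.000]] (det J = 313.500).
Solving J·Δ = −F gives Δ = (0.752, -0.876).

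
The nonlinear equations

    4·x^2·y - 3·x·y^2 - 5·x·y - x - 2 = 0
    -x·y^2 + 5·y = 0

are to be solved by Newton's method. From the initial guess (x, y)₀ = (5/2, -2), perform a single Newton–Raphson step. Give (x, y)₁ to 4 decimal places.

(2.4105, -0.6905)

At (5/2, -2): F = (-59.5000, -20.0000).
Jacobian J = [[8·x·y - 3·y^2 - 5·y - 1, 4·x^2 - 6·x·y - 5·x], [-y^2, -2·x·y + 5]].
At the point, J = [[-43.0000, 42.5000], [-4.0000, 15.0000]] (det J = -475.0000).
Solving J·Δ = −F gives Δ = (-0.0895, 1.3095).
Then the next iterate is (x, y)₁ = (2.4105, -0.6905).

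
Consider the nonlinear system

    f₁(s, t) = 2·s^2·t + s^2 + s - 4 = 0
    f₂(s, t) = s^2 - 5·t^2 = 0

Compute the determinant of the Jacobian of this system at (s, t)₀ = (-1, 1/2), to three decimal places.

19.000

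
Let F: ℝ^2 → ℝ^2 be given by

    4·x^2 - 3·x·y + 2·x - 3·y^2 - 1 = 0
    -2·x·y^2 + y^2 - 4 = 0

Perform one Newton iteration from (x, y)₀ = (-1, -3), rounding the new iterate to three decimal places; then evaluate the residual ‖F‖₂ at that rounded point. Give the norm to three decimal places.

6.254

At (-1, -3): F = (-35.000, 23.000).
Jacobian J = [[8·x - 3·y + 2, -3·x - 6·y], [-2·y^2, -4·x·y + 2·y]].
At the point, J = [[3.000, 21.000], [-18.000, -18.000]] (det J = 324.000).
Solving J·Δ = −F gives Δ = (-0.454, 1.731).
Then the next iterate is (x, y)₁ = (-1.454, -1.269).
Re-evaluating at (-1.454, -1.269): F = (-5.81800, 2.29329), so ‖F‖₂ = 6.254.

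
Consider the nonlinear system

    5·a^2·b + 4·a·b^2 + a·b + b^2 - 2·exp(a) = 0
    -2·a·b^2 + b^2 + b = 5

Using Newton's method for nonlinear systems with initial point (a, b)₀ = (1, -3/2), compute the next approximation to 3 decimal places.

At (1, -3/2): F = (-3.18656, -8.750).
Jacobian J = [[10·a·b + 4·b^2 + b - 2·exp(a), 5·a^2 + 8·a·b + a + 2·b], [-2·b^2, -4·a·b + 2·b + 1]].
At the point, J = [[-12.93656, -9.000], [-4.500, 4.000]] (det J = -92.24625).
Solving J·Δ = −F gives Δ = (-0.992, 1.072).
Then the next iterate is (a, b)₁ = (0.008, -0.428).

(0.008, -0.428)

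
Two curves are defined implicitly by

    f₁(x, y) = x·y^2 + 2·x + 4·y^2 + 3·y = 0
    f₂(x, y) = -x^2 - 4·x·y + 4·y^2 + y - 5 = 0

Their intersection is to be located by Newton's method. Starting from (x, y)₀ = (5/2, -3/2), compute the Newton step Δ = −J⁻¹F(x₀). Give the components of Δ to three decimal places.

(-1.814, 0.449)

At (5/2, -3/2): F = (15.125, 11.250).
Jacobian J = [[y^2 + 2, 2·x·y + 8·y + 3], [-2·x - 4·y, -4·x + 8·y + 1]].
At the point, J = [[4.250, -16.500], [1.000, -21.000]] (det J = -72.750).
Solving J·Δ = −F gives Δ = (-1.814, 0.449).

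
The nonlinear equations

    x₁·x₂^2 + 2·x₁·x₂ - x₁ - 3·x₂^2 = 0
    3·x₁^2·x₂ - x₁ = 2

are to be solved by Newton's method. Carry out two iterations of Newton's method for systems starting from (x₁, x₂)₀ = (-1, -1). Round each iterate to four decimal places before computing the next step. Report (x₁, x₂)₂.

(1.7027, 0.6089)

At (-1, -1): F = (-1.0000, -4.0000).
Jacobian J = [[x₂^2 + 2·x₂ - 1, 2·x₁·x₂ + 2·x₁ - 6·x₂], [6·x₁·x₂ - 1, 3·x₁^2]].
At the point, J = [[-2.0000, 6.0000], [5.0000, 3.0000]] (det J = -36.0000).
Solving J·Δ = −F gives Δ = (0.5833, 0.3611).
Then the next iterate is (x₁, x₂)₁ = (-0.4167, -0.6389).
Round to (-0.4167, -0.6389) and repeat: F = (-0.445514, -1.916114), J = [[-1.869607, 3.532459], [0.597378, 0.520917]].
Δ = (2.1194, 1.2478), so (x₁, x₂)₂ = (1.7027, 0.6089).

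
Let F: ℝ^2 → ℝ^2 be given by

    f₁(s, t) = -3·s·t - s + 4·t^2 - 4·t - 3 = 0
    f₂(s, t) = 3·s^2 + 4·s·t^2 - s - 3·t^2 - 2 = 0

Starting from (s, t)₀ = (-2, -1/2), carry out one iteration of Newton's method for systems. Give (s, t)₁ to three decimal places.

(-1.595, -0.899)

At (-2, -1/2): F = (-1.000, 9.250).
Jacobian J = [[-3·t - 1, -3·s + 8·t - 4], [6·s + 4·t^2 - 1, 8·s·t - 6·t]].
At the point, J = [[0.500, -2.000], [-12.000, 11.000]] (det J = -18.500).
Solving J·Δ = −F gives Δ = (0.405, -0.399).
Then the next iterate is (s, t)₁ = (-1.595, -0.899).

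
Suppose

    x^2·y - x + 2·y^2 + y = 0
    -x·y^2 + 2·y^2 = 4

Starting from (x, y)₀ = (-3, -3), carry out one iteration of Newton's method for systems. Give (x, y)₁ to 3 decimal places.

(-2.333, -1.833)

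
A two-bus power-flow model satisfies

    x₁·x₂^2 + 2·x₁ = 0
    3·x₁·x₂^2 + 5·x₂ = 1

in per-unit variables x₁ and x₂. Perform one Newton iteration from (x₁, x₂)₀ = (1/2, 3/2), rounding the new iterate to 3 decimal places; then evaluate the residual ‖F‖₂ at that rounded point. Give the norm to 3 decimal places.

2.390

At (1/2, 3/2): F = (2.125, 9.875).
Jacobian J = [[x₂^2 + 2, 2·x₁·x₂], [3·x₂^2, 6·x₁·x₂ + 5]].
At the point, J = [[4.250, 1.500], [6.750, 9.500]] (det J = 30.250).
Solving J·Δ = −F gives Δ = (-0.178, -0.913).
Then the next iterate is (x₁, x₂)₁ = (0.322, 0.587).
Re-evaluating at (0.322, 0.587): F = (0.75495, 2.26785), so ‖F‖₂ = 2.390.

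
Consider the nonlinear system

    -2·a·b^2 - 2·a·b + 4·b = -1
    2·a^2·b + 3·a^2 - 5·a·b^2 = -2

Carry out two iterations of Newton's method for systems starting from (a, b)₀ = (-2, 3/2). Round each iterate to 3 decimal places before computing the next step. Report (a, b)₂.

(-1.051, 0.083)

At (-2, 3/2): F = (22.000, 48.500).
Jacobian J = [[-2·b^2 - 2·b, -4·a·b - 2·a + 4], [4·a·b + 6·a - 5·b^2, 2·a^2 - 10·a·b]].
At the point, J = [[-7.500, 20.000], [-35.250, 38.000]] (det J = 420.000).
Solving J·Δ = −F gives Δ = (0.319, -0.980).
Then the next iterate is (a, b)₁ = (-1.681, 0.520).
Round to (-1.681, 0.520) and repeat: F = (5.73732, 15.68879), J = [[-1.58080, 10.85848], [-14.93448, 14.39272]].
Δ = (0.630, -0.437), so (a, b)₂ = (-1.051, 0.083).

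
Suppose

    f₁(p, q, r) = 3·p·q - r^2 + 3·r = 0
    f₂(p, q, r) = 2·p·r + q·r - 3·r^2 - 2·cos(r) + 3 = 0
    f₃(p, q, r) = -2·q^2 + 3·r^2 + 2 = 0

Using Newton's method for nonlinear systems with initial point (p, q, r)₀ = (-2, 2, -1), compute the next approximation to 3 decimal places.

(-0.544, 1.229, -0.472)

At (-2, 2, -1): F = (-16.000, 0.91940, -3.000).
Jacobian J = [[3·q, 3·p, -2·r + 3], [2·r, r, 2·p + q - 6·r + 2·sin(r)], [0, -4·q, 6·r]].
At the point, J = [[6.000, -6.000, 5.000], [-2.000, -1.000, 2.31706], [0.000, -8.000, -6.000]] (det J = 299.21879).
Solving J·Δ = −F gives Δ = (1.456, -0.771, 0.528).
Then the next iterate is (p, q, r)₁ = (-0.544, 1.229, -0.472).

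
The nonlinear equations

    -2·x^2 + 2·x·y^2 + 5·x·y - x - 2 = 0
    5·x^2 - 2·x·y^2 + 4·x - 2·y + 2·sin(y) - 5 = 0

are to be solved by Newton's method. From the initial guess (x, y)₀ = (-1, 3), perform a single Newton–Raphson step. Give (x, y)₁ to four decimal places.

(-2.2401, -1.7438)

At (-1, 3): F = (-36.0000, 8.282240).
Jacobian J = [[-4·x + 2·y^2 + 5·y - 1, 4·x·y + 5·x], [10·x - 2·y^2 + 4, -4·x·y + 2·cos(y) - 2]].
At the point, J = [[36.0000, -17.0000], [-24.0000, 8.020015]] (det J = -119.279460).
Solving J·Δ = −F gives Δ = (-1.2401, -4.7438).
Then the next iterate is (x, y)₁ = (-2.2401, -1.7438).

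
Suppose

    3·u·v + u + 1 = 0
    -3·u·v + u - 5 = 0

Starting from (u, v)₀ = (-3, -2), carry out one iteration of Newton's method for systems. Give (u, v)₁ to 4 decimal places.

(2.0000, -3.0000)

At (-3, -2): F = (16.0000, -26.0000).
Jacobian J = [[3·v + 1, 3·u], [-3·v + 1, -3·u]].
At the point, J = [[-5.0000, -9.0000], [7.0000, 9.0000]] (det J = 18.0000).
Solving J·Δ = −F gives Δ = (5.0000, -1.0000).
Then the next iterate is (u, v)₁ = (2.0000, -3.0000).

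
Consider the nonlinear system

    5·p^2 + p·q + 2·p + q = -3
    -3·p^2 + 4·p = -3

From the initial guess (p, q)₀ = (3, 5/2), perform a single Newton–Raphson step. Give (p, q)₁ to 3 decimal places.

At (3, 5/2): F = (64.000, -12.000).
Jacobian J = [[10·p + q + 2, p + 1], [-6·p + 4, 0]].
At the point, J = [[34.500, 4.000], [-14.000, 0.000]] (det J = 56.000).
Solving J·Δ = −F gives Δ = (-0.857, -8.607).
Then the next iterate is (p, q)₁ = (2.143, -6.107).

(2.143, -6.107)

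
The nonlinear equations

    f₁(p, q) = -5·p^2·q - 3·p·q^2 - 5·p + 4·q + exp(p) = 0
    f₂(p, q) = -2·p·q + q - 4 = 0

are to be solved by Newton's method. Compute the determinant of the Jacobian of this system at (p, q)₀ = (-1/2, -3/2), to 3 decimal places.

-32.037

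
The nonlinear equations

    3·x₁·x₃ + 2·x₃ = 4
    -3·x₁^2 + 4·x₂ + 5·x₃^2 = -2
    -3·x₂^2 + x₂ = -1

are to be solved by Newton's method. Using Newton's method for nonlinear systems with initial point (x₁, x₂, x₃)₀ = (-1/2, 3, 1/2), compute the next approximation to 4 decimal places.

(3.3824, 1.6471, -3.6471)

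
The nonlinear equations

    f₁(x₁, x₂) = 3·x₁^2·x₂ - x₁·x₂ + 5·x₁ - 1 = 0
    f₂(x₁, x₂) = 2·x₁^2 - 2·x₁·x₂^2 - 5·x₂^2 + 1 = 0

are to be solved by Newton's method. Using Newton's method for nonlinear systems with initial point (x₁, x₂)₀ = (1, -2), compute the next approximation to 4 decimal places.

At (1, -2): F = (0.0000, -25.0000).
Jacobian J = [[6·x₁·x₂ - x₂ + 5, 3·x₁^2 - x₁], [4·x₁ - 2·x₂^2, -4·x₁·x₂ - 10·x₂]].
At the point, J = [[-5.0000, 2.0000], [-4.0000, 28.0000]] (det J = -132.0000).
Solving J·Δ = −F gives Δ = (0.3788, 0.9470).
Then the next iterate is (x₁, x₂)₁ = (1.3788, -1.0530).

(1.3788, -1.0530)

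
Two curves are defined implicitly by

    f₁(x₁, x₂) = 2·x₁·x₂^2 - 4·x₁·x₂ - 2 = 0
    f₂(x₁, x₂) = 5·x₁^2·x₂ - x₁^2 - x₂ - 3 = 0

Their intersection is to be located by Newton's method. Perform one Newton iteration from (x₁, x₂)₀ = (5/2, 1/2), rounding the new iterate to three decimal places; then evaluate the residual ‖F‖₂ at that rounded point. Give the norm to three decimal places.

At (5/2, 1/2): F = (-5.750, 5.875).
Jacobian J = [[2·x₂^2 - 4·x₂, 4·x₁·x₂ - 4·x₁], [10·x₁·x₂ - 2·x₁, 5·x₁^2 - 1]].
At the point, J = [[-1.500, -5.000], [7.500, 30.250]] (det J = -7.875).
Solving J·Δ = −F gives Δ = (-18.357, 4.357).
Then the next iterate is (x₁, x₂)₁ = (-15.857, 4.857).
Re-evaluating at (-15.857, 4.857): F = (-442.07770, 5847.02699), so ‖F‖₂ = 5863.715.

5863.715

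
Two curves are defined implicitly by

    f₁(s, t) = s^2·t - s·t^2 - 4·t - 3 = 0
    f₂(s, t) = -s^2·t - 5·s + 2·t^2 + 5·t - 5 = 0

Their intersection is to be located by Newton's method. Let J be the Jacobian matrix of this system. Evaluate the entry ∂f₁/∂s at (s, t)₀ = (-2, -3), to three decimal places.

3.000

∂f₁/∂s = 2·s·t - t^2.
At (-2, -3) this is 3.000.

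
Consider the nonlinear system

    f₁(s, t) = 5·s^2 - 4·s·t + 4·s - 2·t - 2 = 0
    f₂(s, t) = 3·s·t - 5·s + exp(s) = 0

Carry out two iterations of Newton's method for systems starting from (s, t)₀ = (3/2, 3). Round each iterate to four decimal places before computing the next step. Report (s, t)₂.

(0.8227, 0.9345)

At (3/2, 3): F = (-8.7500, 10.481689).
Jacobian J = [[10·s - 4·t + 4, -4·s - 2], [3·t + exp(s) - 5, 3·s]].
At the point, J = [[7.0000, -8.0000], [8.481689, 4.5000]] (det J = 99.353513).
Solving J·Δ = −F gives Δ = (-0.4477, -1.4855).
Then the next iterate is (s, t)₁ = (1.0523, 1.5145).
Round to (1.0523, 1.5145) and repeat: F = (-1.657957, 2.383856), J = [[8.4650, -6.2092], [2.407731, 3.1569]].
Δ = (-0.2296, -0.5800), so (s, t)₂ = (0.8227, 0.9345).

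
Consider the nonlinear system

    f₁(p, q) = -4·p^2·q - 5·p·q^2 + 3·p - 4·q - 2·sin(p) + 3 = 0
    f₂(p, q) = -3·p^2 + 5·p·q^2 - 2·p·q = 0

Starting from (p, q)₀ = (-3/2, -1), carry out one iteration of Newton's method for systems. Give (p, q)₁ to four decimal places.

(-0.9568, -0.5245)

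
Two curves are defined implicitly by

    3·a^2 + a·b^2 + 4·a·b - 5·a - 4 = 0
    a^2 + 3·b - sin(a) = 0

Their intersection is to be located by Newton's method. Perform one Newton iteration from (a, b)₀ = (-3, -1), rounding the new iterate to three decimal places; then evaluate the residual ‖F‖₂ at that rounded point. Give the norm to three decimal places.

At (-3, -1): F = (47.000, 6.14112).
Jacobian J = [[6·a + b^2 + 4·b - 5, 2·a·b + 4·a], [2·a - cos(a), 3]].
At the point, J = [[-26.000, -6.000], [-5.01001, 3.000]] (det J = -108.06005).
Solving J·Δ = −F gives Δ = (1.646, 0.701).
Then the next iterate is (a, b)₁ = (-1.354, -0.299).
Re-evaluating at (-1.354, -0.299): F = (9.76828, 1.91291), so ‖F‖₂ = 9.954.

9.954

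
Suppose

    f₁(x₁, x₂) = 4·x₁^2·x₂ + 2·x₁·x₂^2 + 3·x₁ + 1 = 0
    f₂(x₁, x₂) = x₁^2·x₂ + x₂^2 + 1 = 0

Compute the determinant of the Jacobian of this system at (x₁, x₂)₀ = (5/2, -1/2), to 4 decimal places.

J = [[8·x₁·x₂ + 2·x₂^2 + 3, 4·x₁^2 + 4·x₁·x₂], [2·x₁·x₂, x₁^2 + 2·x₂]].
At the point, J = [[-6.5000, 20.0000], [-2.5000, 5.2500]].
det J = 15.8750.

15.8750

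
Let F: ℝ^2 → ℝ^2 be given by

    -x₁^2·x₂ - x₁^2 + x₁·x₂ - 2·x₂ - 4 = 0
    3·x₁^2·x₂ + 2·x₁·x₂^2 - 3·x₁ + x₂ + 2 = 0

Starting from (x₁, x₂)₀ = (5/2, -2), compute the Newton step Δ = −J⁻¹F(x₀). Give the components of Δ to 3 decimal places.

(-0.997, -0.303)

At (5/2, -2): F = (1.250, -25.000).
Jacobian J = [[-2·x₁·x₂ - 2·x₁ + x₂, -x₁^2 + x₁ - 2], [6·x₁·x₂ + 2·x₂^2 - 3, 3·x₁^2 + 4·x₁·x₂ + 1]].
At the point, J = [[3.000, -5.750], [-25.000, -0.250]] (det J = -144.500).
Solving J·Δ = −F gives Δ = (-0.997, -0.303).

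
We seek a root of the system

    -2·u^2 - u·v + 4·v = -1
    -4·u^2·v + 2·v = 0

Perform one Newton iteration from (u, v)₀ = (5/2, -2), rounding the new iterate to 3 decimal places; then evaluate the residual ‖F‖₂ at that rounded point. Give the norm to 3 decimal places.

13.853

At (5/2, -2): F = (-14.500, 46.000).
Jacobian J = [[-4·u - v, -u + 4], [-8·u·v, -4·u^2 + 2]].
At the point, J = [[-8.000, 1.500], [40.000, -23.000]] (det J = 124.000).
Solving J·Δ = −F gives Δ = (-2.133, -1.710).
Then the next iterate is (u, v)₁ = (0.367, -3.710).
Re-evaluating at (0.367, -3.710): F = (-12.74781, -5.42122), so ‖F‖₂ = 13.853.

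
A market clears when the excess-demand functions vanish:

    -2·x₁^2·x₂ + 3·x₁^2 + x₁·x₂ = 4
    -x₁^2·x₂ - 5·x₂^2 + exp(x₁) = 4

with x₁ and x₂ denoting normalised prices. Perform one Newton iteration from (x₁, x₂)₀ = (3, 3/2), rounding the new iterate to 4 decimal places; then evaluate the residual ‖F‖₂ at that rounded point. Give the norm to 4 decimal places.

At (3, 3/2): F = (0.5000, -8.664463).
Jacobian J = [[-4·x₁·x₂ + 6·x₁ + x₂, -2·x₁^2 + x₁], [-2·x₁·x₂ + exp(x₁), -x₁^2 - 10·x₂]].
At the point, J = [[1.5000, -15.0000], [11.085537, -24.0000]] (det J = 130.283054).
Solving J·Δ = −F gives Δ = (1.0897, 0.1423).
Then the next iterate is (x₁, x₂)₁ = (4.0897, 1.6423).
Re-evaluating at (4.0897, 1.6423): F = (-2.043605, 14.767697), so ‖F‖₂ = 14.9084.

14.9084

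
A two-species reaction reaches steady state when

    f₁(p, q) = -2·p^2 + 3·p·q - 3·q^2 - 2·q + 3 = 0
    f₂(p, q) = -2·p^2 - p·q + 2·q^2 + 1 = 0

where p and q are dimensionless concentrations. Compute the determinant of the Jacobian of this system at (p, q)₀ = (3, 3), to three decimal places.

-192.000

J = [[-4·p + 3·q, 3·p - 6·q - 2], [-4·p - q, -p + 4·q]].
At the point, J = [[-3.000, -11.000], [-15.000, 9.000]].
det J = -192.000.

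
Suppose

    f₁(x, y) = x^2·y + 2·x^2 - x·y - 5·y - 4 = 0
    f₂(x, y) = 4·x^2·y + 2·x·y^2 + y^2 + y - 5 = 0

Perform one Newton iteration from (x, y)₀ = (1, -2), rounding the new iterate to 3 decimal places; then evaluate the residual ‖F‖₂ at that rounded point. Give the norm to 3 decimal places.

5.993

At (1, -2): F = (8.000, -3.000).
Jacobian J = [[2·x·y + 4·x - y, x^2 - x - 5], [8·x·y + 2·y^2, 4·x^2 + 4·x·y + 2·y + 1]].
At the point, J = [[2.000, -5.000], [-8.000, -7.000]] (det J = -54.000).
Solving J·Δ = −F gives Δ = (-1.315, 1.074).
Then the next iterate is (x, y)₁ = (-0.315, -0.926).
Re-evaluating at (-0.315, -0.926): F = (0.44488, -5.97626), so ‖F‖₂ = 5.993.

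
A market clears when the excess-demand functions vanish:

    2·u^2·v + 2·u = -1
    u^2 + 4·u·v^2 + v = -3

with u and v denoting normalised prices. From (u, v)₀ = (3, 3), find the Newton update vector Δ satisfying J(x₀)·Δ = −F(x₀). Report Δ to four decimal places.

(-1.1095, -1.0466)

At (3, 3): F = (61.0000, 123.0000).
Jacobian J = [[4·u·v + 2, 2·u^2], [2·u + 4·v^2, 8·u·v + 1]].
At the point, J = [[38.0000, 18.0000], [42.0000, 73.0000]] (det J = 2018.0000).
Solving J·Δ = −F gives Δ = (-1.1095, -1.0466).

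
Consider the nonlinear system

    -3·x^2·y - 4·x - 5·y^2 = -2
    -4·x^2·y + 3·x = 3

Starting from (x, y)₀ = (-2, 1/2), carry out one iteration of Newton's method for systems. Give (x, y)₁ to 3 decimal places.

At (-2, 1/2): F = (2.750, -17.000).
Jacobian J = [[-6·x·y - 4, -3·x^2 - 10·y], [-8·x·y + 3, -4·x^2]].
At the point, J = [[2.000, -17.000], [11.000, -16.000]] (det J = 155.000).
Solving J·Δ = −F gives Δ = (2.148, 0.415).
Then the next iterate is (x, y)₁ = (0.148, 0.915).

(0.148, 0.915)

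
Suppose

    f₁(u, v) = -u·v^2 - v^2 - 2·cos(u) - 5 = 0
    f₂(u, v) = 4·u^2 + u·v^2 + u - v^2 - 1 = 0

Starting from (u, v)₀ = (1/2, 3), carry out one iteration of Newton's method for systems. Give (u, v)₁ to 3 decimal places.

(0.335, 0.897)

At (1/2, 3): F = (-20.25517, -4.000).
Jacobian J = [[-v^2 + 2·sin(u), -2·u·v - 2·v], [8·u + v^2 + 1, 2·u·v - 2·v]].
At the point, J = [[-8.04115, -9.000], [14.000, -3.000]] (det J = 150.12345).
Solving J·Δ = −F gives Δ = (-0.165, -2.103).
Then the next iterate is (u, v)₁ = (0.335, 0.897).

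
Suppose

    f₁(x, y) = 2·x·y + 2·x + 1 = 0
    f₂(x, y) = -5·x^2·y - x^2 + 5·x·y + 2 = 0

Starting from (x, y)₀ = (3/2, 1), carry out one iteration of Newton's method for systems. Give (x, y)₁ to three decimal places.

At (3/2, 1): F = (7.000, -4.000).
Jacobian J = [[2·y + 2, 2·x], [-10·x·y - 2·x + 5·y, -5·x^2 + 5·x]].
At the point, J = [[4.000, 3.000], [-13.000, -3.750]] (det J = 24.000).
Solving J·Δ = −F gives Δ = (0.594, -3.125).
Then the next iterate is (x, y)₁ = (2.094, -2.125).

(2.094, -2.125)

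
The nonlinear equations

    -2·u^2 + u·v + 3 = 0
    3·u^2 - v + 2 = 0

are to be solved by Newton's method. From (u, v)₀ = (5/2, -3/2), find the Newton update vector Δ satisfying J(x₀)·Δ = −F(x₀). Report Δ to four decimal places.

(-1.6298, -2.1971)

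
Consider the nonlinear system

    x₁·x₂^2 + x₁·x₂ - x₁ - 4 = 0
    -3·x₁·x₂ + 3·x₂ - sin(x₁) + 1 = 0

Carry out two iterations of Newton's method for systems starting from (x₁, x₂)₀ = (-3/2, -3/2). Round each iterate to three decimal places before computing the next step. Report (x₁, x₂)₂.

(-3.431, -0.068)

At (-3/2, -3/2): F = (-3.625, -9.25251).
Jacobian J = [[x₂^2 + x₂ - 1, 2·x₁·x₂ + x₁], [-3·x₂ - cos(x₁), -3·x₁ + 3]].
At the point, J = [[-0.250, 3.000], [4.42926, 7.500]] (det J = -15.16279).
Solving J·Δ = −F gives Δ = (0.038, 1.211).
Then the next iterate is (x₁, x₂)₁ = (-1.462, -0.289).
Round to (-1.462, -0.289) and repeat: F = (-2.23759, -0.14047), J = [[-1.20548, -0.61696], [0.75842, 7.386]].
Δ = (-1.969, 0.221), so (x₁, x₂)₂ = (-3.431, -0.068).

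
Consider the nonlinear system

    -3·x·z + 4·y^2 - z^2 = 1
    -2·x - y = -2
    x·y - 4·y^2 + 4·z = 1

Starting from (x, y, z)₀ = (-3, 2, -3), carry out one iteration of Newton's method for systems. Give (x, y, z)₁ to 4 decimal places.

(0.6633, 0.6734, -2.3829)

At (-3, 2, -3): F = (-21.0000, 6.0000, -35.0000).
Jacobian J = [[-3·z, 8·y, -3·x - 2·z], [-2, -1, 0], [y, x - 8·y, 4]].
At the point, J = [[9.0000, 16.0000, 15.0000], [-2.0000, -1.0000, 0.0000], [2.0000, -19.0000, 4.0000]] (det J = 692.0000).
Solving J·Δ = −F gives Δ = (3.6633, -1.3266, 0.6171).
Then the next iterate is (x, y, z)₁ = (0.6633, 0.6734, -2.3829).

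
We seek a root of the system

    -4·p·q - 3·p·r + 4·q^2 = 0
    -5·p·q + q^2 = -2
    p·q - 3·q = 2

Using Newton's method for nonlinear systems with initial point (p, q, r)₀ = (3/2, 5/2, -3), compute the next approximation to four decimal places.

(1.4450, -1.4250, -9.9767)

At (3/2, 5/2, -3): F = (23.5000, -10.5000, -5.7500).
Jacobian J = [[-4·q - 3·r, -4·p + 8·q, -3·p], [-5·q, -5·p + 2·q, 0], [q, p - 3, 0]].
At the point, J = [[-1.0000, 14.0000, -4.5000], [-12.5000, -2.5000, 0.0000], [2.5000, -1.5000, 0.0000]] (det J = -112.5000).
Solving J·Δ = −F gives Δ = (-0.0550, -3.9250, -6.9767).
Then the next iterate is (p, q, r)₁ = (1.4450, -1.4250, -9.9767).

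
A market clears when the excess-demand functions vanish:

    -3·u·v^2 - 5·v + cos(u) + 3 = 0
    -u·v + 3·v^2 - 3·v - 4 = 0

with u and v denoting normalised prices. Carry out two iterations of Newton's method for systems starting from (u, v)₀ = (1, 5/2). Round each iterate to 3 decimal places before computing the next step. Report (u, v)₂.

(-0.355, 1.679)

At (1, 5/2): F = (-27.70970, 4.750).
Jacobian J = [[-3·v^2 - sin(u), -6·u·v - 5], [-v, -u + 6·v - 3]].
At the point, J = [[-19.59147, -20.000], [-2.500, 11.000]] (det J = -265.50618).
Solving J·Δ = −F gives Δ = (-0.790, -0.611).
Then the next iterate is (u, v)₁ = (0.210, 1.889).
Round to (0.210, 1.889) and repeat: F = (-7.71501, 0.64127), J = [[-10.91342, -7.38014], [-1.889, 8.124]].
Δ = (-0.565, -0.210), so (u, v)₂ = (-0.355, 1.679).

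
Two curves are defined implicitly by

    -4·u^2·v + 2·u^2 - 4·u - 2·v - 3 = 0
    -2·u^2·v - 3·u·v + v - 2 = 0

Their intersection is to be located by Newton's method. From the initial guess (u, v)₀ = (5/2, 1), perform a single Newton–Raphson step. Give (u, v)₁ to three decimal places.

At (5/2, 1): F = (-27.500, -21.000).
Jacobian J = [[-8·u·v + 4·u - 4, -4·u^2 - 2], [-4·u·v - 3·v, -2·u^2 - 3·u + 1]].
At the point, J = [[-14.000, -27.000], [-13.000, -19.000]] (det J = -85.000).
Solving J·Δ = −F gives Δ = (-0.524, -0.747).
Then the next iterate is (u, v)₁ = (1.976, 0.253).

(1.976, 0.253)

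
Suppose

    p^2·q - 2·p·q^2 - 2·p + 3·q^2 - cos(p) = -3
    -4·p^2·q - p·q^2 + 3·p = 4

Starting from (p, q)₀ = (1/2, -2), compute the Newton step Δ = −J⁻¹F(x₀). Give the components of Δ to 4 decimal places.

(0.2516, 0.7385)

At (1/2, -2): F = (8.622417, -2.5000).
Jacobian J = [[2·p·q - 2·q^2 + sin(p) - 2, p^2 - 4·p·q + 6·q], [-8·p·q - q^2 + 3, -4·p^2 - 2·p·q]].
At the point, J = [[-11.520574, -7.7500], [7.0000, 1.0000]] (det J = 42.729426).
Solving J·Δ = −F gives Δ = (0.2516, 0.7385).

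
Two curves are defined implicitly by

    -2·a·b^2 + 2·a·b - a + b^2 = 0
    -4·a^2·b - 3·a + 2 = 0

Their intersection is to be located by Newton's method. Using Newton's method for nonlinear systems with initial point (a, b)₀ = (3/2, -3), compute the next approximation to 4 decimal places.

(1.0889, -1.7852)

At (3/2, -3): F = (-28.5000, 24.5000).
Jacobian J = [[-2·b^2 + 2·b - 1, -4·a·b + 2·a + 2·b], [-8·a·b - 3, -4·a^2]].
At the point, J = [[-25.0000, 15.0000], [33.0000, -9.0000]] (det J = -270.0000).
Solving J·Δ = −F gives Δ = (-0.4111, 1.2148).
Then the next iterate is (a, b)₁ = (1.0889, -1.7852).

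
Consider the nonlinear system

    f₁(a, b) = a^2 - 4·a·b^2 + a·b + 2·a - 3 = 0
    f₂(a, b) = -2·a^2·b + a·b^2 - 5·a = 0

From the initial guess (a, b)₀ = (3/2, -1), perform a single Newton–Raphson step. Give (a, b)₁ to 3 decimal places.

(3.708, -0.611)

At (3/2, -1): F = (-5.250, -1.500).
Jacobian J = [[2·a - 4·b^2 + b + 2, -8·a·b + a], [-4·a·b + b^2 - 5, -2·a^2 + 2·a·b]].
At the point, J = [[0.000, 13.500], [2.000, -7.500]] (det J = -27.000).
Solving J·Δ = −F gives Δ = (2.208, 0.389).
Then the next iterate is (a, b)₁ = (3.708, -0.611).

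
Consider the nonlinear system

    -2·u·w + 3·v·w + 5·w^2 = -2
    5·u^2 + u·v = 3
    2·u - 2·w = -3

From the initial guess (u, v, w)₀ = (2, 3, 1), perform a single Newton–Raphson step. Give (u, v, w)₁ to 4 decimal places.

(2.6977, -16.5233, 4.1977)

At (2, 3, 1): F = (12.0000, 23.0000, 5.0000).
Jacobian J = [[-2·w, 3·w, -2·u + 3·v + 10·w], [10·u + v, u, 0], [2, 0, -2]].
At the point, J = [[-2.0000, 3.0000, 15.0000], [23.0000, 2.0000, 0.0000], [2.0000, 0.0000, -2.0000]] (det J = 86.0000).
Solving J·Δ = −F gives Δ = (0.6977, -19.5233, 3.1977).
Then the next iterate is (u, v, w)₁ = (2.6977, -16.5233, 4.1977).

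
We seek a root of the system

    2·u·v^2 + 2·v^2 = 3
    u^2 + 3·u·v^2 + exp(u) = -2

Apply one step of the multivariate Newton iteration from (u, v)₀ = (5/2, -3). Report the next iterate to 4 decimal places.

(1.5502, -1.9785)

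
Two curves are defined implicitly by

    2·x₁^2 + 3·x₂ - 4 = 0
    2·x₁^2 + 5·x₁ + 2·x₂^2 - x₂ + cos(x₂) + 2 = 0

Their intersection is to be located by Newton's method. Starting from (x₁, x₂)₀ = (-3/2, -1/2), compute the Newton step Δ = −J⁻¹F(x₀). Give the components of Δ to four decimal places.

At (-3/2, -1/2): F = (-1.0000, 0.877583).
Jacobian J = [[4·x₁, 3], [4·x₁ + 5, 4·x₂ - sin(x₂) - 1]].
At the point, J = [[-6.0000, 3.0000], [-1.0000, -2.520574]] (det J = 18.123447).
Solving J·Δ = −F gives Δ = (0.0062, 0.3457).

(0.0062, 0.3457)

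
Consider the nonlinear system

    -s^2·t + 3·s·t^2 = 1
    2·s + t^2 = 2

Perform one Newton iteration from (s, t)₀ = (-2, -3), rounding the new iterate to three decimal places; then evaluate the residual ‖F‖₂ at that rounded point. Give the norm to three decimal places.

At (-2, -3): F = (-43.000, 3.000).
Jacobian J = [[-2·s·t + 3·t^2, -s^2 + 6·s·t], [2, 2·t]].
At the point, J = [[15.000, 32.000], [2.000, -6.000]] (det J = -154.000).
Solving J·Δ = −F gives Δ = (1.052, 0.851).
Then the next iterate is (s, t)₁ = (-0.948, -2.149).
Re-evaluating at (-0.948, -2.149): F = (-12.20285, 0.72220), so ‖F‖₂ = 12.224.

12.224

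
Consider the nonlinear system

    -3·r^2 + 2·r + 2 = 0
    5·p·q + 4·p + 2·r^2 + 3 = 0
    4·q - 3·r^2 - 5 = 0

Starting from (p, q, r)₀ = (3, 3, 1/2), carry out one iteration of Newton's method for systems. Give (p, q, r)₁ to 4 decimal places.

At (3, 3, 1/2): F = (2.2500, 60.5000, 6.2500).
Jacobian J = [[0, 0, -6·r + 2], [5·q + 4, 5·p, 4·r], [0, 4, -6·r]].
At the point, J = [[0.0000, 0.0000, -1.0000], [19.0000, 15.0000, 2.0000], [0.0000, 4.0000, -3.0000]] (det J = -76.0000).
Solving J·Δ = −F gives Δ = (-3.5197, 0.1250, 2.2500).
Then the next iterate is (p, q, r)₁ = (-0.5197, 3.1250, 2.7500).

(-0.5197, 3.1250, 2.7500)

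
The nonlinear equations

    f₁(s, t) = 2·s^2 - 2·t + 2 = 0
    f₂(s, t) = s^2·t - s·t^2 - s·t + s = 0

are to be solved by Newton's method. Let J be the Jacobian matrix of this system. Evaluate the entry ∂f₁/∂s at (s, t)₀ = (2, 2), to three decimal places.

8.000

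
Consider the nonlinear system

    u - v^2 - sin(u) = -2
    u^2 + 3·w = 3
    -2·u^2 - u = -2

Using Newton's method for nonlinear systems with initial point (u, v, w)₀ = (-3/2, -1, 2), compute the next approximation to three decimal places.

At (-3/2, -1, 2): F = (0.49749, 5.250, -1.000).
Jacobian J = [[-cos(u) + 1, -2·v, 0], [2·u, 0, 3], [-4·u - 1, 0, 0]].
At the point, J = [[0.92926, 2.000, 0.000], [-3.000, 0.000, 3.000], [5.000, 0.000, 0.000]] (det J = 30.000).
Solving J·Δ = −F gives Δ = (0.200, -0.342, -1.550).
Then the next iterate is (u, v, w)₁ = (-1.300, -1.342, 0.450).

(-1.300, -1.342, 0.450)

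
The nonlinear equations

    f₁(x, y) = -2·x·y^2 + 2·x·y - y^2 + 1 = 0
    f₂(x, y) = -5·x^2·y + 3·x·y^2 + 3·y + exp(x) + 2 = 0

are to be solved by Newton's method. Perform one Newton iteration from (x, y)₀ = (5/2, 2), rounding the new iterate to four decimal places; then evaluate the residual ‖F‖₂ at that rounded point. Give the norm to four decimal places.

4.1908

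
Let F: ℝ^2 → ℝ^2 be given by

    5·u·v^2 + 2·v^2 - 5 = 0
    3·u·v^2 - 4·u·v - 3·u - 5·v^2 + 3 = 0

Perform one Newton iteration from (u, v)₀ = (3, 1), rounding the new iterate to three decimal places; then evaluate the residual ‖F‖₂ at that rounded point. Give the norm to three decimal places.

7.245

At (3, 1): F = (12.000, -14.000).
Jacobian J = [[5·v^2, 10·u·v + 4·v], [3·v^2 - 4·v - 3, 6·u·v - 4·u - 10·v]].
At the point, J = [[5.000, 34.000], [-4.000, -4.000]] (det J = 116.000).
Solving J·Δ = −F gives Δ = (-3.690, 0.190).
Then the next iterate is (u, v)₁ = (-0.690, 1.190).
Re-evaluating at (-0.690, 1.190): F = (-7.05334, -1.65743), so ‖F‖₂ = 7.245.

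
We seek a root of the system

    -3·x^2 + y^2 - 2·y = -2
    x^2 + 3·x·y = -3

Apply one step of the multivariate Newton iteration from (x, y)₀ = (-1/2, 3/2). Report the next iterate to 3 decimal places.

(-0.719, 1.656)

At (-1/2, 3/2): F = (0.500, 1.000).
Jacobian J = [[-6·x, 2·y - 2], [2·x + 3·y, 3·x]].
At the point, J = [[3.000, 1.000], [3.500, -1.500]] (det J = -8.000).
Solving J·Δ = −F gives Δ = (-0.219, 0.156).
Then the next iterate is (x, y)₁ = (-0.719, 1.656).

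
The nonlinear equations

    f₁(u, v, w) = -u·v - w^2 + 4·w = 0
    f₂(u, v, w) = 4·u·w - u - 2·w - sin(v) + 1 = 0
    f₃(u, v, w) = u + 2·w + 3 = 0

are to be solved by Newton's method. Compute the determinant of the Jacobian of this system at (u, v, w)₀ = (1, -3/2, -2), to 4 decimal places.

-19.6463

J = [[-v, -u, -2·w + 4], [4·w - 1, -cos(v), 4·u - 2], [1, 0, 2]].
At the point, J = [[1.5000, -1.0000, 8.0000], [-9.0000, -0.070737, 2.0000], [1.0000, 0.0000, 2.0000]].
det J = -19.6463.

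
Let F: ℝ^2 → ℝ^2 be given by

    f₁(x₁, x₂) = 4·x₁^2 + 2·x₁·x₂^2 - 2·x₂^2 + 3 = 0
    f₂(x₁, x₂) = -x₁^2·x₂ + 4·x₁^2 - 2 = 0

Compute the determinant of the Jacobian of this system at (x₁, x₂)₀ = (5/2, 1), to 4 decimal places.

J = [[8·x₁ + 2·x₂^2, 4·x₁·x₂ - 4·x₂], [-2·x₁·x₂ + 8·x₁, -x₁^2]].
At the point, J = [[22.0000, 6.0000], [15.0000, -6.2500]].
det J = -227.5000.

-227.5000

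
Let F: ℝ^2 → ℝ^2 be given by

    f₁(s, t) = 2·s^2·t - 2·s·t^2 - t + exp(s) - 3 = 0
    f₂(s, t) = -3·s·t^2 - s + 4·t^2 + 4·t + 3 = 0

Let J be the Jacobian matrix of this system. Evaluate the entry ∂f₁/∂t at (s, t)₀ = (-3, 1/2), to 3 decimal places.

23.000

∂f₁/∂t = 2·s^2 - 4·s·t - 1.
At (-3, 1/2) this is 23.000.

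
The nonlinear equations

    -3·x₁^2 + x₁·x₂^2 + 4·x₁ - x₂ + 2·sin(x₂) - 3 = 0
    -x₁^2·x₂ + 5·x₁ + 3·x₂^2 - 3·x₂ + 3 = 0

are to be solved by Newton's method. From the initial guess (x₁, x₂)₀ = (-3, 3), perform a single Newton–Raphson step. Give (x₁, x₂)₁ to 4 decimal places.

At (-3, 3): F = (-71.717760, -21.0000).
Jacobian J = [[-6·x₁ + x₂^2 + 4, 2·x₁·x₂ + 2·cos(x₂) - 1], [-2·x₁·x₂ + 5, -x₁^2 + 6·x₂ - 3]].
At the point, J = [[31.0000, -20.979985], [23.0000, 6.0000]] (det J = 668.539655).
Solving J·Δ = −F gives Δ = (1.3027, -1.4936).
Then the next iterate is (x₁, x₂)₁ = (-1.6973, 1.5064).

(-1.6973, 1.5064)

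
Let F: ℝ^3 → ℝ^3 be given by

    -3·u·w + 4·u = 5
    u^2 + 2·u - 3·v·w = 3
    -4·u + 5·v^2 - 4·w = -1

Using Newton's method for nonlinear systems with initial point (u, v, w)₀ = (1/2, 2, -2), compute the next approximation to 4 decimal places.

(0.5773, 0.7686, -1.4844)

At (1/2, 2, -2): F = (0.0000, 10.2500, 27.0000).
Jacobian J = [[-3·w + 4, 0, -3·u], [2·u + 2, -3·w, -3·v], [-4, 10·v, -4]].
At the point, J = [[10.0000, 0.0000, -1.5000], [3.0000, 6.0000, -6.0000], [-4.0000, 20.0000, -4.0000]] (det J = 834.0000).
Solving J·Δ = −F gives Δ = (0.0773, -1.2314, 0.5156).
Then the next iterate is (u, v, w)₁ = (0.5773, 0.7686, -1.4844).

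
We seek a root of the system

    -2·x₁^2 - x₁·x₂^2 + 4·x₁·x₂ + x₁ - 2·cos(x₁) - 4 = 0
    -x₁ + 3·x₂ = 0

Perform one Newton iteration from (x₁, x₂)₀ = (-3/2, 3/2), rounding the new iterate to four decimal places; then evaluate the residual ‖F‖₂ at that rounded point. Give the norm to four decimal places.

At (-3/2, 3/2): F = (-15.766474, 6.0000).
Jacobian J = [[-4·x₁ - x₂^2 + 4·x₂ + 2·sin(x₁) + 1, -2·x₁·x₂ + 4·x₁], [-1, 3]].
At the point, J = [[8.755010, -1.5000], [-1.0000, 3.0000]] (det J = 24.765030).
Solving J·Δ = −F gives Δ = (1.5465, -1.4845).
Then the next iterate is (x₁, x₂)₁ = (0.0465, 0.0155).
Re-evaluating at (0.0465, 0.0155): F = (-5.952791, 0.0000), so ‖F‖₂ = 5.9528.

5.9528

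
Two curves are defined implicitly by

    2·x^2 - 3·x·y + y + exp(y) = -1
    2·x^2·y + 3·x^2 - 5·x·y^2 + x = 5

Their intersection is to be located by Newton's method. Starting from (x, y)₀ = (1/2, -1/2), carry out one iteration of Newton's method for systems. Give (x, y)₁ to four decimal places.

At (1/2, -1/2): F = (2.356531, -4.6250).
Jacobian J = [[4·x - 3·y, -3·x + exp(y) + 1], [4·x·y + 6·x - 5·y^2 + 1, 2·x^2 - 10·x·y]].
At the point, J = [[3.5000, 0.106531], [1.7500, 3.0000]] (det J = 10.313571).
Solving J·Δ = −F gives Δ = (-0.7332, 1.9694).
Then the next iterate is (x, y)₁ = (-0.2332, 1.4694).

(-0.2332, 1.4694)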